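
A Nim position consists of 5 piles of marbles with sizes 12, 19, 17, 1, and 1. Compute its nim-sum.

14

Nim-sum: 12 ⊕ 19 ⊕ 17 ⊕ 1 ⊕ 1 = 14.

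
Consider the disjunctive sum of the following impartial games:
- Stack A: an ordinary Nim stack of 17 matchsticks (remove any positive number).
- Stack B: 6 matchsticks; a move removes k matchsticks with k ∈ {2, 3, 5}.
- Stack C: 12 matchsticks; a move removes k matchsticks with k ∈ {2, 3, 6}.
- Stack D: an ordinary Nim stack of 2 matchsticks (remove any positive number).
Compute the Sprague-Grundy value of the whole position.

17

Stack A is a plain Nim stack of size 17, so its Grundy value is 17.
Build the Grundy sequence for stack B with g(k) = mex{g(k−s) : s ∈ {2, 3, 5}, s ≤ k}:
g(0) = mex{} = 0
g(1) = mex{} = 0
g(2) = mex{0} = 1
g(3) = mex{0} = 1
g(4) = mex{0,1} = 2
g(5) = mex{0,1} = 2
g(6) = mex{0,1,2} = 3
So g(6) = 3.
For stack C, compute g(0), g(1), … with moves {2, 3, 6}:
k:     0  1  2  3  4  5  6  7  8  9 10 11 12
g(k):  0  0  1  1  2  0  3  1  2  0  0  1  1
So g(12) = 1.
Stack D is a plain Nim stack of size 2, so its Grundy value is 2.
By the Sprague-Grundy theorem, the Grundy value of a sum of independent games is the XOR of the component values.
Combined value = 17 ⊕ 3 ⊕ 1 ⊕ 2 = 17.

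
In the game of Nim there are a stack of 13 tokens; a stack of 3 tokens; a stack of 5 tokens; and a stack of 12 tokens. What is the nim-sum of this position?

7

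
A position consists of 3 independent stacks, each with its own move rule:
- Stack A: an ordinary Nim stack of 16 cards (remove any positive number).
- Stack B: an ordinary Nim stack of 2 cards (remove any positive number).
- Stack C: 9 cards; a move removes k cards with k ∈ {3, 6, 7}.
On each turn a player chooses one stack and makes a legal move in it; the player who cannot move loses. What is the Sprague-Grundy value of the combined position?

Stack A is a plain Nim stack of size 16, so its Grundy value is 16.
Stack B is a plain Nim stack of size 2, so its Grundy value is 2.
Build the Grundy sequence for stack C with g(k) = mex{g(k−s) : s ∈ {3, 6, 7}, s ≤ k}:
k:     0  1  2  3  4  5  6  7  8  9
g(k):  0  0  0  1  1  1  2  2  2  3
So g(9) = 3.
By the Sprague-Grundy theorem, the Grundy value of a sum of independent games is the XOR of the component values.
Combined value = 16 XOR 2 XOR 3 = 17.

17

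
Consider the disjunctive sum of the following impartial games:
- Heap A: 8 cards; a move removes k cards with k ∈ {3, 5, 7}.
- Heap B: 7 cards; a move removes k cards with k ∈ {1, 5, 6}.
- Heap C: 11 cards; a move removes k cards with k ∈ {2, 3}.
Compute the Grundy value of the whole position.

Build the Grundy sequence for heap A with g(k) = mex{g(k−s) : s ∈ {3, 5, 7}, s ≤ k}:
k:     0  1  2  3  4  5  6  7  8
g(k):  0  0  0  1  1  1  2  2  2
So g(8) = 2.
For heap B, compute g(0), g(1), … with moves {1, 5, 6}:
g(0) = mex{} = 0
g(1) = mex{0} = 1
g(2) = mex{1} = 0
g(3) = mex{0} = 1
g(4) = mex{1} = 0
g(5) = mex{0} = 1
g(6) = mex{0,1} = 2
g(7) = mex{0,1,2} = 3
So g(7) = 3.
Grundy values for heap C (subtraction set {2, 3}):
g(0) = mex{} = 0
g(1) = mex{} = 0
g(2) = mex{0} = 1
g(3) = mex{0} = 1
g(4) = mex{0,1} = 2
g(5) = mex{1} = 0
g(6) = mex{1,2} = 0
g(7) = mex{0,2} = 1
g(8) = mex{0} = 1
g(9) = mex{0,1} = 2
g(10) = mex{1} = 0
g(11) = mex{1,2} = 0
So g(11) = 0.
The value of a disjunctive sum is the nim-sum of the parts.
Combined value = 2 ⊕ 3 ⊕ 0 = 1.

1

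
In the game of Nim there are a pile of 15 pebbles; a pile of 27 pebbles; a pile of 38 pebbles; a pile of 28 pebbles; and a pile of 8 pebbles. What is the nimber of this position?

38

Compute the nim-sum pairwise:
15 ^ 27 = 20
20 ^ 38 = 50
50 ^ 28 = 46
46 ^ 8 = 38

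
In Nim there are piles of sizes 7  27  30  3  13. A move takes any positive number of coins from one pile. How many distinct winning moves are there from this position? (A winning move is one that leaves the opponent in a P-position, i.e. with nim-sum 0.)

3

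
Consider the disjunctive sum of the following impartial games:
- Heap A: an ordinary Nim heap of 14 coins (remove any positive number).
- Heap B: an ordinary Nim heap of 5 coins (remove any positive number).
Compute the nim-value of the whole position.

Heap A is a plain Nim heap of size 14, so its Grundy value is 14.
Heap B is a plain Nim heap of size 5, so its Grundy value is 5.
By the Sprague-Grundy theorem, the Grundy value of a sum of independent games is the XOR of the component values.
Combined value = 14 XOR 5 = 11.

11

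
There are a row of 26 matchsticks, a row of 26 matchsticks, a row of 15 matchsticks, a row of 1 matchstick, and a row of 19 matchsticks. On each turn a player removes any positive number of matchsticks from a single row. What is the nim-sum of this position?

Bitwise XOR of the heap sizes:
  11010  (26)
  11010  (26)
  01111  (15)
  00001  (1)
  10011  (19)
  -----
  11101  (29)

29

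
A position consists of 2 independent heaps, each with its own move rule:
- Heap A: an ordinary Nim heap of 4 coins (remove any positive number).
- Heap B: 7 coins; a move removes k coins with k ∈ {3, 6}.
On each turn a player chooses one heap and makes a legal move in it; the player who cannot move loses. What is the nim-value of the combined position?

Heap A is a plain Nim heap of size 4, so its Grundy value is 4.
For heap B, compute g(0), g(1), … with moves {3, 6}:
g(0) = mex{} = 0
g(1) = mex{} = 0
g(2) = mex{} = 0
g(3) = mex{0} = 1
g(4) = mex{0} = 1
g(5) = mex{0} = 1
g(6) = mex{0,1} = 2
g(7) = mex{0,1} = 2
So g(7) = 2.
The value of a disjunctive sum is the nim-sum of the parts.
Combined value = 4 XOR 2 = 6.

6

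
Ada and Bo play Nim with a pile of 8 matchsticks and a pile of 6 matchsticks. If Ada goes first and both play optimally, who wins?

Nim-sum: 8 ⊕ 6 = 14.
The nim-sum is 14 ≠ 0, so this is an N-position: the player to move can win; Ada has a winning move.

Ada wins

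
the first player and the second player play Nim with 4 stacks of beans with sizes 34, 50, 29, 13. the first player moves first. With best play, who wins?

the second player wins

Write each in binary and XOR column by column:
  100010  (34)
  110010  (50)
  011101  (29)
  001101  (13)
  ------
  000000  (0)
The nim-sum is 0, so this is a P-position: the player to move is in a losing position under optimal play; the first player is about to move from it and so loses — the second player wins.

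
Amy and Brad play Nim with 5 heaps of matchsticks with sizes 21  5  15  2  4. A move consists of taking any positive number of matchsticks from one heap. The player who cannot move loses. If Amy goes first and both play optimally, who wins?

Amy wins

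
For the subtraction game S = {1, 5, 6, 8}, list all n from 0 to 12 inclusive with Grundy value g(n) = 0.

0, 2, 4, 11

Grundy values for subtraction set {1, 5, 6, 8}:
k:     0  1  2  3  4  5  6  7  8  9 10 11 12
g(k):  0  1  0  1  0  1  2  3  2  3  2  0  1
The P-positions (g = 0) in 0..12 are 0, 2, 4, 11.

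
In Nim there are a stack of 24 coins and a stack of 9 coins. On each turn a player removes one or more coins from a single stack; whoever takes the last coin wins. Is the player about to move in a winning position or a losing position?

Nim-sum: 24 XOR 9 = 17.
The nim-sum is 17 ≠ 0, so this is an N-position: the player to move can win.

Winning position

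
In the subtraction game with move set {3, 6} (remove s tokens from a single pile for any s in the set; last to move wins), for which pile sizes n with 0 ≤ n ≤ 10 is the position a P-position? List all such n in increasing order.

0, 1, 2, 9, 10

Build the Grundy sequence with g(k) = mex{g(k−s) : s ∈ {3, 6}, s ≤ k}:
g(0) = mex{} = 0
g(1) = mex{} = 0
g(2) = mex{} = 0
g(3) = mex{0} = 1
g(4) = mex{0} = 1
g(5) = mex{0} = 1
g(6) = mex{0,1} = 2
g(7) = mex{0,1} = 2
g(8) = mex{0,1} = 2
g(9) = mex{1,2} = 0
g(10) = mex{1,2} = 0
The P-positions (g = 0) in 0..10 are 0, 1, 2, 9, 10.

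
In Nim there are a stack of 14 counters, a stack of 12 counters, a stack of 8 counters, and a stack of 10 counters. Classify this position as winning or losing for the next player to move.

Losing position

Nim-sum: 14 XOR 12 XOR 8 XOR 10 = 0.
The nim-sum is 0, so this is a P-position: the player to move is in a losing position under optimal play.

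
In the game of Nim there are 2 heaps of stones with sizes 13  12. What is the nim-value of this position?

1

Nim-sum: 13 XOR 12 = 1.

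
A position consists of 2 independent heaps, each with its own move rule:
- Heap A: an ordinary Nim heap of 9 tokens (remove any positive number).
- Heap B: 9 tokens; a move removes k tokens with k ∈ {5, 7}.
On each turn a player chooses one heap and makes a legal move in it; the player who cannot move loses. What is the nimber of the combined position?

Heap A is a plain Nim heap of size 9, so its Grundy value is 9.
For heap B, compute g(0), g(1), … with moves {5, 7}:
k:     0  1  2  3  4  5  6  7  8  9
g(k):  0  0  0  0  0  1  1  1  1  1
So g(9) = 1.
The value of a disjunctive sum is the nim-sum of the parts.
Combined value = 9 ⊕ 1 = 8.

8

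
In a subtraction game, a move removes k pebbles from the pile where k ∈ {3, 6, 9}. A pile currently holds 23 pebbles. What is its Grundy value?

3

Build the Grundy sequence with g(k) = mex{g(k−s) : s ∈ {3, 6, 9}, s ≤ k}:
k:     0  1  2  3  4  5  6  7  8  9 10 11 12 13 14 15 16 17 18 19 20 21 22 23
g(k):  0  0  0  1  1  1  2  2  2  3  3  3  0  0  0  1  1  1  2  2  2  3  3  3
So g(23) = 3.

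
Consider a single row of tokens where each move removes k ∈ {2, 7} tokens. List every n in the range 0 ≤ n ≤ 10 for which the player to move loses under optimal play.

0, 1, 4, 5, 9, 10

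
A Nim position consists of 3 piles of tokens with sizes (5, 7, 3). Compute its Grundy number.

1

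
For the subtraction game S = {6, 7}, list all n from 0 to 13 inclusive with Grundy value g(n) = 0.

0, 1, 2, 3, 4, 5, 13

Grundy values for subtraction set {6, 7}:
k:     0  1  2  3  4  5  6  7  8  9 10 11 12 13
g(k):  0  0  0  0  0  0  1  1  1  1  1  1  2  0
The P-positions (g = 0) in 0..13 are 0, 1, 2, 3, 4, 5, 13.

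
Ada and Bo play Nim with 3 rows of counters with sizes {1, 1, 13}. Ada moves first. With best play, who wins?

Ada wins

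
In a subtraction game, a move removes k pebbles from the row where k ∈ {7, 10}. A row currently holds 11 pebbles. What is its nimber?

1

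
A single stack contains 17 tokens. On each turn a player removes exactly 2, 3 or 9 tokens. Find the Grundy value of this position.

0

Build the Grundy sequence with g(k) = mex{g(k−s) : s ∈ {2, 3, 9}, s ≤ k}:
k:     0  1  2  3  4  5  6  7  8  9 10 11 12 13 14 15 16 17
g(k):  0  0  1  1  2  0  0  1  1  2  2  0  0  1  1  2  0  0
So g(17) = 0.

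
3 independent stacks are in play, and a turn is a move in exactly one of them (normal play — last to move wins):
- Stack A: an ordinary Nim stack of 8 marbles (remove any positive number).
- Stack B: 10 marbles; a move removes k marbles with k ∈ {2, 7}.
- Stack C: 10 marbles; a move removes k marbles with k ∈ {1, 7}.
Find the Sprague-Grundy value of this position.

8

Stack A is a plain Nim stack of size 8, so its Grundy value is 8.
For stack B, compute g(0), g(1), … with moves {2, 7}:
k:     0  1  2  3  4  5  6  7  8  9 10
g(k):  0  0  1  1  0  0  1  1  2  0  0
So g(10) = 0.
For stack C, compute g(0), g(1), … with moves {1, 7}:
k:     0  1  2  3  4  5  6  7  8  9 10
g(k):  0  1  0  1  0  1  0  1  0  1  0
So g(10) = 0.
By the Sprague-Grundy theorem, the Grundy value of a sum of independent games is the XOR of the component values.
Combined value = 8 XOR 0 XOR 0 = 8.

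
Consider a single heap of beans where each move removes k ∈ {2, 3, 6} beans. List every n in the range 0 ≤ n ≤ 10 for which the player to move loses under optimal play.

0, 1, 5, 9, 10

Build the Grundy sequence with g(k) = mex{g(k−s) : s ∈ {2, 3, 6}, s ≤ k}:
k:     0  1  2  3  4  5  6  7  8  9 10
g(k):  0  0  1  1  2  0  3  1  2  0  0
The P-positions (g = 0) in 0..10 are 0, 1, 5, 9, 10.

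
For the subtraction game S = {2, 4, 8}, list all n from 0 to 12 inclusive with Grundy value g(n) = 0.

0, 1, 6, 7, 12

Compute g(0), g(1), … for moves {2, 4, 8}:
k:     0  1  2  3  4  5  6  7  8  9 10 11 12
g(k):  0  0  1  1  2  2  0  0  1  1  2  2  0
The P-positions (g = 0) in 0..12 are 0, 1, 6, 7, 12.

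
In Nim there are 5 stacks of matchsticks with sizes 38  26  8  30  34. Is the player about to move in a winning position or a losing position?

Nim-sum: 38 ⊕ 26 ⊕ 8 ⊕ 30 ⊕ 34 = 8.
The nim-sum is 8 ≠ 0, so this is an N-position: the player to move can win.

Winning position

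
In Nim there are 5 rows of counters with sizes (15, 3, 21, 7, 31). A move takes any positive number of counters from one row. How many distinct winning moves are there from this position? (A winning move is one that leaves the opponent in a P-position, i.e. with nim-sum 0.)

Compute the nim-sum pairwise:
15 ⊕ 3 = 12
12 ⊕ 21 = 25
25 ⊕ 7 = 30
30 ⊕ 31 = 1
The overall nim-sum is X = 1. A row of size p has a winning move iff p XOR X < p (reduce it to p XOR X).
  15: 15 XOR 1 = 14 < 15 — winning move (to 14).
  3: 3 XOR 1 = 2 < 3 — winning move (to 2).
  21: 21 XOR 1 = 20 < 21 — winning move (to 20).
  7: 7 XOR 1 = 6 < 7 — winning move (to 6).
  31: 31 XOR 1 = 30 < 31 — winning move (to 30).
That gives 5 winning moves.

5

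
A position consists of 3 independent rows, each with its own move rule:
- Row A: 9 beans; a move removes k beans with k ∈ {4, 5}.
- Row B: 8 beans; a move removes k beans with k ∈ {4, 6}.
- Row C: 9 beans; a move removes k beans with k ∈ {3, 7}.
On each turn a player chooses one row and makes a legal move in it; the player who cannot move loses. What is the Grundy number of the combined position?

3

Build the Grundy sequence for row A with g(k) = mex{g(k−s) : s ∈ {4, 5}, s ≤ k}:
g(0) = mex{} = 0
g(1) = mex{} = 0
g(2) = mex{} = 0
g(3) = mex{} = 0
g(4) = mex{0} = 1
g(5) = mex{0} = 1
g(6) = mex{0} = 1
g(7) = mex{0} = 1
g(8) = mex{0,1} = 2
g(9) = mex{1} = 0
So g(9) = 0.
For row B, compute g(0), g(1), … with moves {4, 6}:
g(0) = mex{} = 0
g(1) = mex{} = 0
g(2) = mex{} = 0
g(3) = mex{} = 0
g(4) = mex{0} = 1
g(5) = mex{0} = 1
g(6) = mex{0} = 1
g(7) = mex{0} = 1
g(8) = mex{0,1} = 2
So g(8) = 2.
For row C, compute g(0), g(1), … with moves {3, 7}:
k:     0  1  2  3  4  5  6  7  8  9
g(k):  0  0  0  1  1  1  0  2  2  1
So g(9) = 1.
By the Sprague-Grundy theorem, the Grundy value of a sum of independent games is the XOR of the component values.
Combined value = 0 ⊕ 2 ⊕ 1 = 3.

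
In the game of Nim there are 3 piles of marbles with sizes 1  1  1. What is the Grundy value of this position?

1

Nim-sum: 1 ⊕ 1 ⊕ 1 = 1.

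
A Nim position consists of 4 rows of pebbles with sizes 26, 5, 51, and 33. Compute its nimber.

13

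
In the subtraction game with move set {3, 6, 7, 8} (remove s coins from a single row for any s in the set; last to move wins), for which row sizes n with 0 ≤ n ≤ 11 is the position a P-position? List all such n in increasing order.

Grundy values for subtraction set {3, 6, 7, 8}:
g(0) = mex{} = 0
g(1) = mex{} = 0
g(2) = mex{} = 0
g(3) = mex{0} = 1
g(4) = mex{0} = 1
g(5) = mex{0} = 1
g(6) = mex{0,1} = 2
g(7) = mex{0,1} = 2
g(8) = mex{0,1} = 2
g(9) = mex{0,1,2} = 3
g(10) = mex{0,1,2} = 3
g(11) = mex{1,2} = 0
The P-positions (g = 0) in 0..11 are 0, 1, 2, 11.

0, 1, 2, 11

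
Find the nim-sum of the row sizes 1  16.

Nim-sum: 1 ⊕ 16 = 17.

17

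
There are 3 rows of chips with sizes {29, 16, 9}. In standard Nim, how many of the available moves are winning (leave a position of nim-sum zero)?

Compute the nim-sum pairwise:
29 ^ 16 = 13
13 ^ 9 = 4
The overall nim-sum is X = 4. A row of size p has a winning move iff p XOR X < p (reduce it to p XOR X).
  29: 29 XOR 4 = 25 < 29 — winning move (to 25).
  16: 16 XOR 4 = 20 ≥ 16 — no move.
  9: 9 XOR 4 = 13 ≥ 9 — no move.
That gives 1 winning move.

1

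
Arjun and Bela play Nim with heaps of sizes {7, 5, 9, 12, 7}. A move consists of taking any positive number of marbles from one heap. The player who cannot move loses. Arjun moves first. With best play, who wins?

Bela wins

Nim-sum: 7 XOR 5 XOR 9 XOR 12 XOR 7 = 0.
The nim-sum is 0, so this is a P-position: the player to move is in a losing position under optimal play; Arjun is about to move from it and so loses — Bela wins.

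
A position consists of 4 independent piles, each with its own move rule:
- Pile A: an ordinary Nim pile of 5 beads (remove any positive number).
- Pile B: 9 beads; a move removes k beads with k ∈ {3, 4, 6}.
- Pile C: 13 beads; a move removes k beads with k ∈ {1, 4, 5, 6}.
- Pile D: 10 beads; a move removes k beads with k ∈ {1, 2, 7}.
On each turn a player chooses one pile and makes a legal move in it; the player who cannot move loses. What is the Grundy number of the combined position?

Pile A is a plain Nim pile of size 5, so its Grundy value is 5.
Build the Grundy sequence for pile B with g(k) = mex{g(k−s) : s ∈ {3, 4, 6}, s ≤ k}:
k:     0  1  2  3  4  5  6  7  8  9
g(k):  0  0  0  1  1  1  2  2  2  0
So g(9) = 0.
Build the Grundy sequence for pile C with g(k) = mex{g(k−s) : s ∈ {1, 4, 5, 6}, s ≤ k}:
g(0) = mex{} = 0
g(1) = mex{0} = 1
g(2) = mex{1} = 0
g(3) = mex{0} = 1
g(4) = mex{0,1} = 2
g(5) = mex{0,1,2} = 3
g(6) = mex{0,1,3} = 2
g(7) = mex{0,1,2} = 3
g(8) = mex{0,1,2,3} = 4
g(9) = mex{1,2,3,4} = 0
g(10) = mex{0,2,3} = 1
g(11) = mex{1,2,3} = 0
g(12) = mex{0,2,3,4} = 1
g(13) = mex{0,1,3,4} = 2
So g(13) = 2.
For pile D, compute g(0), g(1), … with moves {1, 2, 7}:
k:     0  1  2  3  4  5  6  7  8  9 10
g(k):  0  1  2  0  1  2  0  1  2  0  1
So g(10) = 1.
The value of a disjunctive sum is the nim-sum of the parts.
Combined value = 5 ⊕ 0 ⊕ 2 ⊕ 1 = 6.

6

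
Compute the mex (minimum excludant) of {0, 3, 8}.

1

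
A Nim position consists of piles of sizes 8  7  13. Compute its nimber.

In binary:
  1000  (8)
  0111  (7)
  1101  (13)
  ----
  0010  (2)

2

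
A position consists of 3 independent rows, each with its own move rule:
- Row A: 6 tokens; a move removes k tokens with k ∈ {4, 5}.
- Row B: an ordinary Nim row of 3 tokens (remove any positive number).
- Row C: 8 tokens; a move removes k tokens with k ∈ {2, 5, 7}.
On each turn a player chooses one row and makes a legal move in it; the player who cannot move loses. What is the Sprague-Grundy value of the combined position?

0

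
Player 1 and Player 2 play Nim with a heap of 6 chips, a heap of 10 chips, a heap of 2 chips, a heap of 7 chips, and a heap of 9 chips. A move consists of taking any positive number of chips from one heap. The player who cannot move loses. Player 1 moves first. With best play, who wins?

Player 2 wins

Bitwise XOR of the heap sizes:
  0110  (6)
  1010  (10)
  0010  (2)
  0111  (7)
  1001  (9)
  ----
  0000  (0)
The nim-sum is 0, so this is a P-position: the player to move is in a losing position under optimal play; Player 1 is about to move from it and so loses — Player 2 wins.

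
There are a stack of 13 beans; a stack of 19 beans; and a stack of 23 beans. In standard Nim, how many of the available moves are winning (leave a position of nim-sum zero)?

Compute the nim-sum pairwise:
13 ⊕ 19 = 30
30 ⊕ 23 = 9
The overall nim-sum is X = 9. A stack of size p has a winning move iff p XOR X < p (reduce it to p XOR X).
  13: 13 XOR 9 = 4 < 13 — winning move (to 4).
  19: 19 XOR 9 = 26 ≥ 19 — no move.
  23: 23 XOR 9 = 30 ≥ 23 — no move.
That gives 1 winning move.

1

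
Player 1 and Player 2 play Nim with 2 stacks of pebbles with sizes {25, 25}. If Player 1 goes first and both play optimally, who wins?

Player 2 wins

Nim-sum: 25 ^ 25 = 0.
The nim-sum is 0, so this is a P-position: the player to move is in a losing position under optimal play; Player 1 is about to move from it and so loses — Player 2 wins.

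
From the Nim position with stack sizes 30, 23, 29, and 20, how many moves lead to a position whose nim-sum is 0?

0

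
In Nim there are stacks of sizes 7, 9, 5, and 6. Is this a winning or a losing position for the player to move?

In binary:
  0111  (7)
  1001  (9)
  0101  (5)
  0110  (6)
  ----
  1101  (13)
The nim-sum is 13 ≠ 0, so this is an N-position: the player to move can win.

Winning position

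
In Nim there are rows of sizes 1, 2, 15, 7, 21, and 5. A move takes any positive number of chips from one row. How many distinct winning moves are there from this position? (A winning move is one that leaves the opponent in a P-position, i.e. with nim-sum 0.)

Nim-sum: 1 ^ 2 ^ 15 ^ 7 ^ 21 ^ 5 = 27.
The overall nim-sum is X = 27. A row of size p has a winning move iff p XOR X < p (reduce it to p XOR X).
  1: 1 XOR 27 = 26 ≥ 1 — no move.
  2: 2 XOR 27 = 25 ≥ 2 — no move.
  15: 15 XOR 27 = 20 ≥ 15 — no move.
  7: 7 XOR 27 = 28 ≥ 7 — no move.
  21: 21 XOR 27 = 14 < 21 — winning move (to 14).
  5: 5 XOR 27 = 30 ≥ 5 — no move.
That gives 1 winning move.

1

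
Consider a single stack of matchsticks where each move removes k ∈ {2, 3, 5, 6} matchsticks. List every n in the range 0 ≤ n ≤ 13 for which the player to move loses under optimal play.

0, 1, 8, 9

Grundy values for subtraction set {2, 3, 5, 6}:
k:     0  1  2  3  4  5  6  7  8  9 10 11 12 13
g(k):  0  0  1  1  2  2  3  3  0  0  1  1  2  2
The P-positions (g = 0) in 0..13 are 0, 1, 8, 9.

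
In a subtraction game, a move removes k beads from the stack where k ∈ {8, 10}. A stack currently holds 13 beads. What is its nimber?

1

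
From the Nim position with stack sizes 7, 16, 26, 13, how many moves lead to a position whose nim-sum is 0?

0

Nim-sum: 7 XOR 16 XOR 26 XOR 13 = 0.
The nim-sum is already 0, so every move leaves a nonzero nim-sum — there are no winning moves.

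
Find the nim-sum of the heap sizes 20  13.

Bitwise XOR of the heap sizes:
  10100  (20)
  01101  (13)
  -----
  11001  (25)

25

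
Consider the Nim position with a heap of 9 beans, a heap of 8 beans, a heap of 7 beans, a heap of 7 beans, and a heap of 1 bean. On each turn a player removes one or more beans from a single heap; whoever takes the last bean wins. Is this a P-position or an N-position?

P-position

Nim-sum: 9 ⊕ 8 ⊕ 7 ⊕ 7 ⊕ 1 = 0.
The nim-sum is 0, so this is a P-position: the player to move is in a losing position under optimal play.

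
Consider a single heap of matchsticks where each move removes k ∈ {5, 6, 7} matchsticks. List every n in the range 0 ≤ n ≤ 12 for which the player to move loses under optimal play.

Grundy values for subtraction set {5, 6, 7}:
g(0) = mex{} = 0
g(1) = mex{} = 0
g(2) = mex{} = 0
g(3) = mex{} = 0
g(4) = mex{} = 0
g(5) = mex{0} = 1
g(6) = mex{0} = 1
g(7) = mex{0} = 1
g(8) = mex{0} = 1
g(9) = mex{0} = 1
g(10) = mex{0,1} = 2
g(11) = mex{0,1} = 2
g(12) = mex{1} = 0
The P-positions (g = 0) in 0..12 are 0, 1, 2, 3, 4, 12.

0, 1, 2, 3, 4, 12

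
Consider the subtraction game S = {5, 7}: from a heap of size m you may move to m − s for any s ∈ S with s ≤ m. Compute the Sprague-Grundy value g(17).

1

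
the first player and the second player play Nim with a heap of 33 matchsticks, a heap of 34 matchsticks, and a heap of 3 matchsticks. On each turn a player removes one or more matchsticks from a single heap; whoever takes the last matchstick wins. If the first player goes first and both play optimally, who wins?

the second player wins

Nim-sum: 33 XOR 34 XOR 3 = 0.
The nim-sum is 0, so this is a P-position: the player to move is in a losing position under optimal play; the first player is about to move from it and so loses — the second player wins.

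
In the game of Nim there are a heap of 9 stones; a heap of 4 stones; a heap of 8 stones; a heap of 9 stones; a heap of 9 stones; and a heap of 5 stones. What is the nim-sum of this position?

0

Bitwise XOR of the heap sizes:
  1001  (9)
  0100  (4)
  1000  (8)
  1001  (9)
  1001  (9)
  0101  (5)
  ----
  0000  (0)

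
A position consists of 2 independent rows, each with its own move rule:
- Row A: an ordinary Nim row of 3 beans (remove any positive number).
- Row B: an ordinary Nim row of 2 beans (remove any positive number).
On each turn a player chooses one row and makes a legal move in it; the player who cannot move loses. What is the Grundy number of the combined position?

Row A is a plain Nim row of size 3, so its Grundy value is 3.
Row B is a plain Nim row of size 2, so its Grundy value is 2.
By the Sprague-Grundy theorem, the Grundy value of a sum of independent games is the XOR of the component values.
Combined value = 3 ⊕ 2 = 1.

1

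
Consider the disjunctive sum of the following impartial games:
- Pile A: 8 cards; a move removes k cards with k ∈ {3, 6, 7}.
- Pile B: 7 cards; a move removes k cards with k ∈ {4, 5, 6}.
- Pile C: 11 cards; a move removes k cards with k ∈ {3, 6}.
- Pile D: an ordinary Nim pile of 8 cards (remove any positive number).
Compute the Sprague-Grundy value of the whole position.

11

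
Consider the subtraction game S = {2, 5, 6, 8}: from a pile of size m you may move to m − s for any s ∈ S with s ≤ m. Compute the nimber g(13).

Grundy values for subtraction set {2, 5, 6, 8}:
g(0) = mex{} = 0
g(1) = mex{} = 0
g(2) = mex{0} = 1
g(3) = mex{0} = 1
g(4) = mex{1} = 0
g(5) = mex{0,1} = 2
g(6) = mex{0} = 1
g(7) = mex{0,1,2} = 3
g(8) = mex{0,1} = 2
g(9) = mex{0,1,3} = 2
g(10) = mex{0,1,2} = 3
g(11) = mex{1,2} = 0
g(12) = mex{0,1,3} = 2
g(13) = mex{0,2,3} = 1
So g(13) = 1.

1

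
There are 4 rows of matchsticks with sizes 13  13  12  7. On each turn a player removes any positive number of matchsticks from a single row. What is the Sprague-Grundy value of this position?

Nim-sum: 13 ^ 13 ^ 12 ^ 7 = 11.

11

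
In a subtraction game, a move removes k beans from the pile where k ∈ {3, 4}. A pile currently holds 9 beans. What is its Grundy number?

0

Grundy values for subtraction set {3, 4}:
g(0) = mex{} = 0
g(1) = mex{} = 0
g(2) = mex{} = 0
g(3) = mex{0} = 1
g(4) = mex{0} = 1
g(5) = mex{0} = 1
g(6) = mex{0,1} = 2
g(7) = mex{1} = 0
g(8) = mex{1} = 0
g(9) = mex{1,2} = 0
So g(9) = 0.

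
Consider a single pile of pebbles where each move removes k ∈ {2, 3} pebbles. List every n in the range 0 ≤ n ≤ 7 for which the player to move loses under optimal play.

0, 1, 5, 6

Build the Grundy sequence with g(k) = mex{g(k−s) : s ∈ {2, 3}, s ≤ k}:
g(0) = mex{} = 0
g(1) = mex{} = 0
g(2) = mex{0} = 1
g(3) = mex{0} = 1
g(4) = mex{0,1} = 2
g(5) = mex{1} = 0
g(6) = mex{1,2} = 0
g(7) = mex{0,2} = 1
The P-positions (g = 0) in 0..7 are 0, 1, 5, 6.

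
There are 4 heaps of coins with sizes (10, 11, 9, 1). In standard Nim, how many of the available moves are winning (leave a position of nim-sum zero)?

3

Nim-sum: 10 ⊕ 11 ⊕ 9 ⊕ 1 = 9.
The overall nim-sum is X = 9. A heap of size p has a winning move iff p XOR X < p (reduce it to p XOR X).
  10: 10 XOR 9 = 3 < 10 — winning move (to 3).
  11: 11 XOR 9 = 2 < 11 — winning move (to 2).
  9: 9 XOR 9 = 0 < 9 — winning move (to 0).
  1: 1 XOR 9 = 8 ≥ 1 — no move.
That gives 3 winning moves.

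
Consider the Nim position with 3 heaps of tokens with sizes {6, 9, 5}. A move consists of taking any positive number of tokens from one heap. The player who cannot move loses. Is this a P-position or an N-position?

N-position

Bitwise XOR of the heap sizes:
  0110  (6)
  1001  (9)
  0101  (5)
  ----
  1010  (10)
The nim-sum is 10 ≠ 0, so this is an N-position: the player to move can win.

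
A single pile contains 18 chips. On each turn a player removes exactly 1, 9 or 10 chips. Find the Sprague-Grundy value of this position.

2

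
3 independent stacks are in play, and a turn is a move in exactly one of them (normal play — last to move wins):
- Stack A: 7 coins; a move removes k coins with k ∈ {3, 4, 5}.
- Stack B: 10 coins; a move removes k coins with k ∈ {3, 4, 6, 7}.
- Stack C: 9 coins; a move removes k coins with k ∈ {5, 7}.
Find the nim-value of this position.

3

Build the Grundy sequence for stack A with g(k) = mex{g(k−s) : s ∈ {3, 4, 5}, s ≤ k}:
k:     0  1  2  3  4  5  6  7
g(k):  0  0  0  1  1  1  2  2
So g(7) = 2.
Grundy values for stack B (subtraction set {3, 4, 6, 7}):
g(0) = mex{} = 0
g(1) = mex{} = 0
g(2) = mex{} = 0
g(3) = mex{0} = 1
g(4) = mex{0} = 1
g(5) = mex{0} = 1
g(6) = mex{0,1} = 2
g(7) = mex{0,1} = 2
g(8) = mex{0,1} = 2
g(9) = mex{0,1,2} = 3
g(10) = mex{1,2} = 0
So g(10) = 0.
Build the Grundy sequence for stack C with g(k) = mex{g(k−s) : s ∈ {5, 7}, s ≤ k}:
k:     0  1  2  3  4  5  6  7  8  9
g(k):  0  0  0  0  0  1  1  1  1  1
So g(9) = 1.
The value of a disjunctive sum is the nim-sum of the parts.
Combined value = 2 ⊕ 0 ⊕ 1 = 3.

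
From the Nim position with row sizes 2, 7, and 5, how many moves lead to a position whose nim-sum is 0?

0

Bitwise XOR of the heap sizes:
  010  (2)
  111  (7)
  101  (5)
  ---
  000  (0)
The nim-sum is already 0, so every move leaves a nonzero nim-sum — there are no winning moves.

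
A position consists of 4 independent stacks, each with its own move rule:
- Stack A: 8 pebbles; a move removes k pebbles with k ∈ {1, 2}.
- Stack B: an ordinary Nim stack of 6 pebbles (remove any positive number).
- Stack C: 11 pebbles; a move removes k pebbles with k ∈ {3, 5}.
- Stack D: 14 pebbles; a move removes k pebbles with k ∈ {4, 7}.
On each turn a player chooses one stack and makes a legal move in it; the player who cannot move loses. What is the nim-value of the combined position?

Grundy values for stack A (subtraction set {1, 2}):
k:     0  1  2  3  4  5  6  7  8
g(k):  0  1  2  0  1  2  0  1  2
So g(8) = 2.
Stack B is a plain Nim stack of size 6, so its Grundy value is 6.
Build the Grundy sequence for stack C with g(k) = mex{g(k−s) : s ∈ {3, 5}, s ≤ k}:
k:     0  1  2  3  4  5  6  7  8  9 10 11
g(k):  0  0  0  1  1  1  2  2  0  0  0  1
So g(11) = 1.
Build the Grundy sequence for stack D with g(k) = mex{g(k−s) : s ∈ {4, 7}, s ≤ k}:
k:     0  1  2  3  4  5  6  7  8  9 10 11 12 13 14
g(k):  0  0  0  0  1  1  1  1  2  2  2  0  0  0  0
So g(14) = 0.
The value of a disjunctive sum is the nim-sum of the parts.
Combined value = 2 XOR 6 XOR 1 XOR 0 = 5.

5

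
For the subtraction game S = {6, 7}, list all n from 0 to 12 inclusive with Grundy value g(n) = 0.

0, 1, 2, 3, 4, 5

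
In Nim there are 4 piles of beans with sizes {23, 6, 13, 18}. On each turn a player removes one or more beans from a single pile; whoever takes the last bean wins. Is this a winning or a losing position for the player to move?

Winning position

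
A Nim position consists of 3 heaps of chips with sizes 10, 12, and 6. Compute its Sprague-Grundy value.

0

In binary:
  1010  (10)
  1100  (12)
  0110  (6)
  ----
  0000  (0)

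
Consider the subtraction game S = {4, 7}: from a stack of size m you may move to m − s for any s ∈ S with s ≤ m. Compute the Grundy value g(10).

2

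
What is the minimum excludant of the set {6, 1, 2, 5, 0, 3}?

The values 0, 1, 2, 3 are all present; 4 is the first non-negative integer missing from the set.

4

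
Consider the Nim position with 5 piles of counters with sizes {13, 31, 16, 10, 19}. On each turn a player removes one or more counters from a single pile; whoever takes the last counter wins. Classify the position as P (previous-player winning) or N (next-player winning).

Compute the nim-sum pairwise:
13 XOR 31 = 18
18 XOR 16 = 2
2 XOR 10 = 8
8 XOR 19 = 27
The nim-sum is 27 ≠ 0, so this is an N-position: the player to move can win.

N-position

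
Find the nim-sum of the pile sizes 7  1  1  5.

2

Nim-sum: 7 XOR 1 XOR 1 XOR 5 = 2.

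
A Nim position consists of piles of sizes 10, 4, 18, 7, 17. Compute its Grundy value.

Nim-sum: 10 ^ 4 ^ 18 ^ 7 ^ 17 = 10.

10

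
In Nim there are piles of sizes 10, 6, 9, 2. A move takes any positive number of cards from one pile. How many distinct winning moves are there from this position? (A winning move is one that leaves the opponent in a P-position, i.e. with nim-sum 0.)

1

Compute the nim-sum pairwise:
10 ⊕ 6 = 12
12 ⊕ 9 = 5
5 ⊕ 2 = 7
The overall nim-sum is X = 7. A pile of size p has a winning move iff p XOR X < p (reduce it to p XOR X).
  10: 10 XOR 7 = 13 ≥ 10 — no move.
  6: 6 XOR 7 = 1 < 6 — winning move (to 1).
  9: 9 XOR 7 = 14 ≥ 9 — no move.
  2: 2 XOR 7 = 5 ≥ 2 — no move.
That gives 1 winning move.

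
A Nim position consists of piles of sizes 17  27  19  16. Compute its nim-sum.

9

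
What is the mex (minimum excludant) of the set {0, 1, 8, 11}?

The values 0, 1 are all present; 2 is the first non-negative integer missing from the set.

2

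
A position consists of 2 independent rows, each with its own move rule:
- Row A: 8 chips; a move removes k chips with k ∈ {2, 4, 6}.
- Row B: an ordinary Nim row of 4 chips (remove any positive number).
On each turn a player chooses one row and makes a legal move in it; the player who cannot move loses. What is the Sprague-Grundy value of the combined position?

4

For row A, compute g(0), g(1), … with moves {2, 4, 6}:
g(0) = mex{} = 0
g(1) = mex{} = 0
g(2) = mex{0} = 1
g(3) = mex{0} = 1
g(4) = mex{0,1} = 2
g(5) = mex{0,1} = 2
g(6) = mex{0,1,2} = 3
g(7) = mex{0,1,2} = 3
g(8) = mex{1,2,3} = 0
So g(8) = 0.
Row B is a plain Nim row of size 4, so its Grundy value is 4.
The value of a disjunctive sum is the nim-sum of the parts.
Combined value = 0 XOR 4 = 4.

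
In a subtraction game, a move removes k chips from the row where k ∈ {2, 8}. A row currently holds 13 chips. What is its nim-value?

Grundy values for subtraction set {2, 8}:
k:     0  1  2  3  4  5  6  7  8  9 10 11 12 13
g(k):  0  0  1  1  0  0  1  1  2  2  0  0  1  1
So g(13) = 1.

1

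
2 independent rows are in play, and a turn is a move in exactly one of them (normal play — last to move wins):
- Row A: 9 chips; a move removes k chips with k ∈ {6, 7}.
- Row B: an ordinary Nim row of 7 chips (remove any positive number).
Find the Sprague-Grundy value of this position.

Grundy values for row A (subtraction set {6, 7}):
g(0) = mex{} = 0
g(1) = mex{} = 0
g(2) = mex{} = 0
g(3) = mex{} = 0
g(4) = mex{} = 0
g(5) = mex{} = 0
g(6) = mex{0} = 1
g(7) = mex{0} = 1
g(8) = mex{0} = 1
g(9) = mex{0} = 1
So g(9) = 1.
Row B is a plain Nim row of size 7, so its Grundy value is 7.
The value of a disjunctive sum is the nim-sum of the parts.
Combined value = 1 XOR 7 = 6.

6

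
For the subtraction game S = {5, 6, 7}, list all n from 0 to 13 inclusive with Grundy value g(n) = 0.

Grundy values for subtraction set {5, 6, 7}:
k:     0  1  2  3  4  5  6  7  8  9 10 11 12 13
g(k):  0  0  0  0  0  1  1  1  1  1  2  2  0  0
The P-positions (g = 0) in 0..13 are 0, 1, 2, 3, 4, 12, 13.

0, 1, 2, 3, 4, 12, 13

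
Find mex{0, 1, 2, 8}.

The values 0, 1, 2 are all present; 3 is the first non-negative integer missing from the set.

3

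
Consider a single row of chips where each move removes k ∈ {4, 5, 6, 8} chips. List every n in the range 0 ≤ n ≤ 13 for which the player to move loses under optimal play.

0, 1, 2, 3, 12, 13

Build the Grundy sequence with g(k) = mex{g(k−s) : s ∈ {4, 5, 6, 8}, s ≤ k}:
g(0) = mex{} = 0
g(1) = mex{} = 0
g(2) = mex{} = 0
g(3) = mex{} = 0
g(4) = mex{0} = 1
g(5) = mex{0} = 1
g(6) = mex{0} = 1
g(7) = mex{0} = 1
g(8) = mex{0,1} = 2
g(9) = mex{0,1} = 2
g(10) = mex{0,1} = 2
g(11) = mex{0,1} = 2
g(12) = mex{1,2} = 0
g(13) = mex{1,2} = 0
The P-positions (g = 0) in 0..13 are 0, 1, 2, 3, 12, 13.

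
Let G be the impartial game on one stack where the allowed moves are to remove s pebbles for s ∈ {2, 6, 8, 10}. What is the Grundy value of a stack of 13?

2

Build the Grundy sequence with g(k) = mex{g(k−s) : s ∈ {2, 6, 8, 10}, s ≤ k}:
k:     0  1  2  3  4  5  6  7  8  9 10 11 12 13
g(k):  0  0  1  1  0  0  1  1  2  2  3  3  2  2
So g(13) = 2.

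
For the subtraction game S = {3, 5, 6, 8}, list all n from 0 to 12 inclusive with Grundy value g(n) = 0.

0, 1, 2, 11, 12

Build the Grundy sequence with g(k) = mex{g(k−s) : s ∈ {3, 5, 6, 8}, s ≤ k}:
g(0) = mex{} = 0
g(1) = mex{} = 0
g(2) = mex{} = 0
g(3) = mex{0} = 1
g(4) = mex{0} = 1
g(5) = mex{0} = 1
g(6) = mex{0,1} = 2
g(7) = mex{0,1} = 2
g(8) = mex{0,1} = 2
g(9) = mex{0,1,2} = 3
g(10) = mex{0,1,2} = 3
g(11) = mex{1,2} = 0
g(12) = mex{1,2,3} = 0
The P-positions (g = 0) in 0..12 are 0, 1, 2, 11, 12.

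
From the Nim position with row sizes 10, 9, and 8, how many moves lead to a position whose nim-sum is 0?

Nim-sum: 10 ^ 9 ^ 8 = 11.
The overall nim-sum is X = 11. A row of size p has a winning move iff p XOR X < p (reduce it to p XOR X).
  10: 10 XOR 11 = 1 < 10 — winning move (to 1).
  9: 9 XOR 11 = 2 < 9 — winning move (to 2).
  8: 8 XOR 11 = 3 < 8 — winning move (to 3).
That gives 3 winning moves.

3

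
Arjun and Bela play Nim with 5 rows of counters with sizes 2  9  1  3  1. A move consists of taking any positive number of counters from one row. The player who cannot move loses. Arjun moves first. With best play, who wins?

Arjun wins

Nim-sum: 2 ⊕ 9 ⊕ 1 ⊕ 3 ⊕ 1 = 8.
The nim-sum is 8 ≠ 0, so this is an N-position: the player to move can win; Arjun has a winning move.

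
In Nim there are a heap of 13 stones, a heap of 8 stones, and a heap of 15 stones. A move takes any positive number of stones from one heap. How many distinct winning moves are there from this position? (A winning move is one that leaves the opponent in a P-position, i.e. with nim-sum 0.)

3

Nim-sum: 13 ^ 8 ^ 15 = 10.
The overall nim-sum is X = 10. A heap of size p has a winning move iff p XOR X < p (reduce it to p XOR X).
  13: 13 XOR 10 = 7 < 13 — winning move (to 7).
  8: 8 XOR 10 = 2 < 8 — winning move (to 2).
  15: 15 XOR 10 = 5 < 15 — winning move (to 5).
That gives 3 winning moves.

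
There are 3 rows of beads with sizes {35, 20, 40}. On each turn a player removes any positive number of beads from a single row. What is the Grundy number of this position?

31

Compute the nim-sum pairwise:
35 XOR 20 = 55
55 XOR 40 = 31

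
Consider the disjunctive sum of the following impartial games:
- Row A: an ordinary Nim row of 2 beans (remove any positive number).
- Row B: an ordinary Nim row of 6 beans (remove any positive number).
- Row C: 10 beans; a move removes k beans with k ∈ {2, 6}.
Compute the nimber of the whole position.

5

Row A is a plain Nim row of size 2, so its Grundy value is 2.
Row B is a plain Nim row of size 6, so its Grundy value is 6.
Build the Grundy sequence for row C with g(k) = mex{g(k−s) : s ∈ {2, 6}, s ≤ k}:
g(0) = mex{} = 0
g(1) = mex{} = 0
g(2) = mex{0} = 1
g(3) = mex{0} = 1
g(4) = mex{1} = 0
g(5) = mex{1} = 0
g(6) = mex{0} = 1
g(7) = mex{0} = 1
g(8) = mex{1} = 0
g(9) = mex{1} = 0
g(10) = mex{0} = 1
So g(10) = 1.
By the Sprague-Grundy theorem, the Grundy value of a sum of independent games is the XOR of the component values.
Combined value = 2 ⊕ 6 ⊕ 1 = 5.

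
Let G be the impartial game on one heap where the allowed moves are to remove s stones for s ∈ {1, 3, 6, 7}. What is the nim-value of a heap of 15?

Build the Grundy sequence with g(k) = mex{g(k−s) : s ∈ {1, 3, 6, 7}, s ≤ k}:
k:     0  1  2  3  4  5  6  7  8  9 10 11 12 13 14 15
g(k):  0  1  0  1  0  1  2  3  2  3  2  3  0  1  0  1
So g(15) = 1.

1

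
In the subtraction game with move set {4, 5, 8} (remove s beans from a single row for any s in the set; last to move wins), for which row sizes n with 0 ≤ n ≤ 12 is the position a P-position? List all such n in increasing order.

0, 1, 2, 3, 12

Grundy values for subtraction set {4, 5, 8}:
k:     0  1  2  3  4  5  6  7  8  9 10 11 12
g(k):  0  0  0  0  1  1  1  1  2  2  2  2  0
The P-positions (g = 0) in 0..12 are 0, 1, 2, 3, 12.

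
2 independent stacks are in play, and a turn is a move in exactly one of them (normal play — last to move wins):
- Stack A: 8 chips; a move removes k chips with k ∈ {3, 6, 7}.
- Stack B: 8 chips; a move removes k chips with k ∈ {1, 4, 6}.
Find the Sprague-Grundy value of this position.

Grundy values for stack A (subtraction set {3, 6, 7}):
g(0) = mex{} = 0
g(1) = mex{} = 0
g(2) = mex{} = 0
g(3) = mex{0} = 1
g(4) = mex{0} = 1
g(5) = mex{0} = 1
g(6) = mex{0,1} = 2
g(7) = mex{0,1} = 2
g(8) = mex{0,1} = 2
So g(8) = 2.
For stack B, compute g(0), g(1), … with moves {1, 4, 6}:
k:     0  1  2  3  4  5  6  7  8
g(k):  0  1  0  1  2  0  1  0  1
So g(8) = 1.
By the Sprague-Grundy theorem, the Grundy value of a sum of independent games is the XOR of the component values.
Combined value = 2 ⊕ 1 = 3.

3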